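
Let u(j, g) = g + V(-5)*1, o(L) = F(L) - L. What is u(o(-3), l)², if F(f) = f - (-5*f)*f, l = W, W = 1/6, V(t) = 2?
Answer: 169/36 ≈ 4.6944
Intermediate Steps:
W = ⅙ (W = 1*(⅙) = ⅙ ≈ 0.16667)
l = ⅙ ≈ 0.16667
F(f) = f + 5*f² (F(f) = f - (-5)*f² = f + 5*f²)
o(L) = -L + L*(1 + 5*L) (o(L) = L*(1 + 5*L) - L = -L + L*(1 + 5*L))
u(j, g) = 2 + g (u(j, g) = g + 2*1 = g + 2 = 2 + g)
u(o(-3), l)² = (2 + ⅙)² = (13/6)² = 169/36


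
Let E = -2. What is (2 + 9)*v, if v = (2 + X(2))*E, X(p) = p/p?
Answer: -66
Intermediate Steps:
X(p) = 1
v = -6 (v = (2 + 1)*(-2) = 3*(-2) = -6)
(2 + 9)*v = (2 + 9)*(-6) = 11*(-6) = -66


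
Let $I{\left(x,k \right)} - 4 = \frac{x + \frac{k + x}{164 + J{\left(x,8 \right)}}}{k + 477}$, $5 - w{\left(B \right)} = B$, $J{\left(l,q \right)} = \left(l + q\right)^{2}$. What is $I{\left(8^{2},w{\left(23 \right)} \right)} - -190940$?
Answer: $\frac{78119448221}{409122} \approx 1.9094 \cdot 10^{5}$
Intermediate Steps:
$w{\left(B \right)} = 5 - B$
$I{\left(x,k \right)} = 4 + \frac{x + \frac{k + x}{164 + \left(8 + x\right)^{2}}}{477 + k}$ ($I{\left(x,k \right)} = 4 + \frac{x + \frac{k + x}{164 + \left(x + 8\right)^{2}}}{k + 477} = 4 + \frac{x + \frac{k + x}{164 + \left(8 + x\right)^{2}}}{477 + k}$)
$I{\left(8^{2},w{\left(23 \right)} \right)} - -190940 = \frac{312912 + 165 \cdot 8^{2} + 657 \left(5 - 23\right) + 1908 \left(8 + 8^{2}\right)^{2} + 8^{2} \left(8 + 8^{2}\right)^{2} + 4 \left(5 - 23\right) \left(8 + 8^{2}\right)^{2}}{78228 + 164 \left(5 - 23\right) + 477 \left(8 + 8^{2}\right)^{2} + \left(5 - 23\right) \left(8 + 8^{2}\right)^{2}} - -190940 = \frac{312912 + 165 \cdot 64 + 657 \left(5 - 23\right) + 1908 \left(8 + 64\right)^{2} + 64 \left(8 + 64\right)^{2} + 4 \left(5 - 23\right) \left(8 + 64\right)^{2}}{78228 + 164 \left(5 - 23\right) + 477 \left(8 + 64\right)^{2} + \left(5 - 23\right) \left(8 + 64\right)^{2}} + 190940 = \frac{312912 + 10560 + 657 \left(-18\right) + 1908 \cdot 72^{2} + 64 \cdot 72^{2} + 4 \left(-18\right) 72^{2}}{78228 + 164 \left(-18\right) + 477 \cdot 72^{2} - 18 \cdot 72^{2}} + 190940 = \frac{312912 + 10560 - 11826 + 1908 \cdot 5184 + 64 \cdot 5184 + 4 \left(-18\right) 5184}{78228 - 2952 + 477 \cdot 5184 - 93312} + 190940 = \frac{312912 + 10560 - 11826 + 9891072 + 331776 - 373248}{78228 - 2952 + 2472768 - 93312} + 190940 = \frac{1}{2454732} \cdot 10161246 + 190940 = \frac{1693541}{409122} + 190940 = \frac{78119448221}{409122}$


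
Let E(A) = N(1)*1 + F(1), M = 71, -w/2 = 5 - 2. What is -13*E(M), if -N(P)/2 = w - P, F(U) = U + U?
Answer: -208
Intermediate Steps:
w = -6 (w = -2*(5 - 2) = -2*3 = -6)
F(U) = 2*U
N(P) = 12 + 2*P (N(P) = -2*(-6 - P) = 12 + 2*P)
E(A) = 16 (E(A) = (12 + 2*1)*1 + 2*1 = (12 + 2)*1 + 2 = 14*1 + 2 = 14 + 2 = 16)
-13*E(M) = -13*16 = -208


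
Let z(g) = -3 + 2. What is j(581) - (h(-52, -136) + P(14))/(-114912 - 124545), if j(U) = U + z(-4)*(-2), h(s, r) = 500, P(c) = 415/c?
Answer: 1954455449/3352398 ≈ 583.00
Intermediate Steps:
z(g) = -1
j(U) = 2 + U (j(U) = U - 1*(-2) = U + 2 = 2 + U)
j(581) - (h(-52, -136) + P(14))/(-114912 - 124545) = (2 + 581) - (500 + 415/14)/(-114912 - 124545) = 583 - (500 + 415*(1/14))/(-239457) = 583 - (500 + 415/14)*(-1)/239457 = 583 - 7415*(-1)/(14*239457) = 583 - 1*(-7415/3352398) = 583 + 7415/3352398 = 1954455449/3352398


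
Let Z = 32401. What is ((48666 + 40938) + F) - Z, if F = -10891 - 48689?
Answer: -2377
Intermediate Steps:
F = -59580
((48666 + 40938) + F) - Z = ((48666 + 40938) - 59580) - 1*32401 = (89604 - 59580) - 32401 = 30024 - 32401 = -2377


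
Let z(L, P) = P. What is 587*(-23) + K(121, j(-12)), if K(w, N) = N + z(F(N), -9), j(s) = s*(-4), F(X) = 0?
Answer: -13462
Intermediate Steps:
j(s) = -4*s
K(w, N) = -9 + N (K(w, N) = N - 9 = -9 + N)
587*(-23) + K(121, j(-12)) = 587*(-23) + (-9 - 4*(-12)) = -13501 + (-9 + 48) = -13501 + 39 = -13462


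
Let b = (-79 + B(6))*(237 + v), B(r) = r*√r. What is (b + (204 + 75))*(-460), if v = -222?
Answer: 416760 - 41400*√6 ≈ 3.1535e+5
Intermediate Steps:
B(r) = r^(3/2)
b = -1185 + 90*√6 (b = (-79 + 6^(3/2))*(237 - 222) = (-79 + 6*√6)*15 = -1185 + 90*√6 ≈ -964.55)
(b + (204 + 75))*(-460) = ((-1185 + 90*√6) + (204 + 75))*(-460) = ((-1185 + 90*√6) + 279)*(-460) = (-906 + 90*√6)*(-460) = 416760 - 41400*√6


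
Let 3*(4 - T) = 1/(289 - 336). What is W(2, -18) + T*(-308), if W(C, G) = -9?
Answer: -175289/141 ≈ -1243.2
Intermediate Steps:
T = 565/141 (T = 4 - 1/(3*(289 - 336)) = 4 - ⅓/(-47) = 4 - ⅓*(-1/47) = 4 + 1/141 = 565/141 ≈ 4.0071)
W(2, -18) + T*(-308) = -9 + (565/141)*(-308) = -9 - 174020/141 = -175289/141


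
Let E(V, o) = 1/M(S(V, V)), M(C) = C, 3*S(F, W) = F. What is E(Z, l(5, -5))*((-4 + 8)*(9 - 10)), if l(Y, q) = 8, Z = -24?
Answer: 1/2 ≈ 0.50000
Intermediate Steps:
S(F, W) = F/3
E(V, o) = 3/V (E(V, o) = 1/(V/3) = 3/V)
E(Z, l(5, -5))*((-4 + 8)*(9 - 10)) = (3/(-24))*((-4 + 8)*(9 - 10)) = (3*(-1/24))*(4*(-1)) = -1/8*(-4) = 1/2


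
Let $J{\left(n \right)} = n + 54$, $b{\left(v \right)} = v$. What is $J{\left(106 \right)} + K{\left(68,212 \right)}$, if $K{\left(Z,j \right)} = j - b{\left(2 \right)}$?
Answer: $370$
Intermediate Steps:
$J{\left(n \right)} = 54 + n$
$K{\left(Z,j \right)} = -2 + j$ ($K{\left(Z,j \right)} = j - 2 = -2 + j$)
$J{\left(106 \right)} + K{\left(68,212 \right)} = \left(54 + 106\right) + \left(-2 + 212\right) = 160 + 210 = 370$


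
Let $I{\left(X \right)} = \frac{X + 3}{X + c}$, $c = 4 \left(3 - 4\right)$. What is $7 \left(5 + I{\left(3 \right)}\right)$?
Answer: $-7$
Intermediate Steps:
$c = -4$ ($c = 4 \left(-1\right) = -4$)
$I{\left(X \right)} = \frac{3 + X}{-4 + X}$ ($I{\left(X \right)} = \frac{X + 3}{X - 4} = \frac{3 + X}{-4 + X}$)
$7 \left(5 + I{\left(3 \right)}\right) = 7 \left(5 + \frac{3 + 3}{-4 + 3}\right) = 7 \left(5 + \frac{1}{-1} \cdot 6\right) = 7 \left(5 - 6\right) = 7 \left(-1\right) = -7$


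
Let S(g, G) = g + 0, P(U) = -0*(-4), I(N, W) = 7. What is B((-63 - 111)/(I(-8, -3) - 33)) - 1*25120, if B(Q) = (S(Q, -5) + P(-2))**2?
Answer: -4237711/169 ≈ -25075.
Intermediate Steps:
P(U) = 0 (P(U) = -1*0 = 0)
S(g, G) = g
B(Q) = Q**2 (B(Q) = (Q + 0)**2 = Q**2)
B((-63 - 111)/(I(-8, -3) - 33)) - 1*25120 = ((-63 - 111)/(7 - 33))**2 - 1*25120 = (-174/(-26))**2 - 25120 = (-174*(-1/26))**2 - 25120 = (87/13)**2 - 25120 = 7569/169 - 25120 = -4237711/169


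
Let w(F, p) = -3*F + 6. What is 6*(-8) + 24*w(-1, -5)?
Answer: 168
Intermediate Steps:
w(F, p) = 6 - 3*F
6*(-8) + 24*w(-1, -5) = 6*(-8) + 24*(6 - 3*(-1)) = -48 + 24*(6 + 3) = -48 + 24*9 = -48 + 216 = 168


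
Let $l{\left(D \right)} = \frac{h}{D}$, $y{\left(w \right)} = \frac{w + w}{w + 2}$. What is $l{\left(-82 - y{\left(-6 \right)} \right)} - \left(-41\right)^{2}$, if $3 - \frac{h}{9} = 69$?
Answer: $- \frac{142291}{85} \approx -1674.0$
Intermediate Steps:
$h = -594$ ($h = 27 - 621 = -594$)
$y{\left(w \right)} = \frac{2 w}{2 + w}$
$l{\left(D \right)} = - \frac{594}{D}$
$l{\left(-82 - y{\left(-6 \right)} \right)} - \left(-41\right)^{2} = - \frac{594}{-82 - 2 \left(-6\right) \frac{1}{2 - 6}} - \left(-41\right)^{2} = - \frac{594}{-82 - 2 \left(-6\right) \frac{1}{-4}} - 1681 = - \frac{594}{-82 - 2 \left(-6\right) \left(- \frac{1}{4}\right)} - 1681 = - \frac{594}{-82 - 3} - 1681 = - \frac{594}{-85} - 1681 = \left(-594\right) \left(- \frac{1}{85}\right) - 1681 = \frac{594}{85} - 1681 = - \frac{142291}{85}$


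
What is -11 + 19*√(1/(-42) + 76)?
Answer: -11 + 19*√134022/42 ≈ 154.61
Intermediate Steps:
-11 + 19*√(1/(-42) + 76) = -11 + 19*√(-1/42 + 76) = -11 + 19*√(3191/42) = -11 + 19*(√134022/42) = -11 + 19*√134022/42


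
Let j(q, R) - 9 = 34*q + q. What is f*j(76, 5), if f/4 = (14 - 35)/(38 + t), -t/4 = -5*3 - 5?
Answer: -112098/59 ≈ -1900.0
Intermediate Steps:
j(q, R) = 9 + 35*q (j(q, R) = 9 + (34*q + q) = 9 + 35*q)
t = 80 (t = -4*(-5*3 - 5) = -4*(-15 - 5) = -4*(-20) = 80)
f = -42/59 (f = 4*((14 - 35)/(38 + 80)) = 4*(-21/118) = -42/59 ≈ -0.71186)
f*j(76, 5) = -42*(9 + 35*76)/59 = -42*(9 + 2660)/59 = -42/59*2669 = -112098/59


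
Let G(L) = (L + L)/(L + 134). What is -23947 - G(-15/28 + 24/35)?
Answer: -64249807/2683 ≈ -23947.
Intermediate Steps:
G(L) = 2*L/(134 + L) (G(L) = (2*L)/(134 + L) = 2*L/(134 + L))
-23947 - G(-15/28 + 24/35) = -23947 - 2*(-15/28 + 24/35)/(134 + (-15/28 + 24/35)) = -23947 - 2*3/(20*(134 + 3/20)) = -23947 - 2*3/(20*2683/20) = -23947 - 2*3*20/(20*2683) = -23947 - 1*6/2683 = -23947 - 6/2683 = -64249807/2683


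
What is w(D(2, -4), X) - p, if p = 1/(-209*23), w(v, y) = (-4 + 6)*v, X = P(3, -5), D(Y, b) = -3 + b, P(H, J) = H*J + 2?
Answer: -67297/4807 ≈ -14.000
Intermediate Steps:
P(H, J) = 2 + H*J
X = -13 (X = 2 + 3*(-5) = 2 - 15 = -13)
w(v, y) = 2*v
p = -1/4807 (p = 1/(-4807) = -1/4807 ≈ -0.00020803)
w(D(2, -4), X) - p = 2*(-3 - 4) - 1*(-1/4807) = 2*(-7) + 1/4807 = -14 + 1/4807 = -67297/4807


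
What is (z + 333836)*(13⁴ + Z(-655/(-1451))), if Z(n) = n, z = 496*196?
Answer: 17863944064632/1451 ≈ 1.2311e+10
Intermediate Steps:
z = 97216
(z + 333836)*(13⁴ + Z(-655/(-1451))) = (97216 + 333836)*(13⁴ - 655/(-1451)) = 431052*(28561 - 655*(-1/1451)) = 431052*(28561 + 655/1451) = 431052*(41442666/1451) = 17863944064632/1451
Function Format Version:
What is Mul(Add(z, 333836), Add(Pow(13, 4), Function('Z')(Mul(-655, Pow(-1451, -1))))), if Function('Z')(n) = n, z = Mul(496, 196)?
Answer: Rational(17863944064632, 1451) ≈ 1.2311e+10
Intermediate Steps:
z = 97216
Mul(Add(z, 333836), Add(Pow(13, 4), Function('Z')(Mul(-655, Pow(-1451, -1))))) = Mul(Add(97216, 333836), Add(Pow(13, 4), Mul(-655, Pow(-1451, -1)))) = Mul(431052, Add(28561, Mul(-655, Rational(-1, 1451)))) = Mul(431052, Add(28561, Rational(655, 1451))) = Mul(431052, Rational(41442666, 1451)) = Rational(17863944064632, 1451)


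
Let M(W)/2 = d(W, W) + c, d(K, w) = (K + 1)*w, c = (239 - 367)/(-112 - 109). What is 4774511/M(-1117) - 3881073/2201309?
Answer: 184335144321839/1212888415469720 ≈ 0.15198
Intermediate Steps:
c = 128/221 (c = -128/(-221) = -128*(-1/221) = 128/221 ≈ 0.57919)
d(K, w) = w*(1 + K) (d(K, w) = (1 + K)*w = w*(1 + K))
M(W) = 256/221 + 2*W*(1 + W) (M(W) = 2*(W*(1 + W) + 128/221) = 2*(128/221 + W*(1 + W)) = 256/221 + 2*W*(1 + W))
4774511/M(-1117) - 3881073/2201309 = 4774511/(256/221 + 2*(-1117)*(1 - 1117)) - 3881073/2201309 = 4774511/(256/221 + 2*(-1117)*(-1116)) - 3881073*1/2201309 = 4774511/(256/221 + 2493144) - 3881073/2201309 = 4774511/(550985080/221) - 3881073/2201309 = 4774511*(221/550985080) - 3881073/2201309 = 1055166931/550985080 - 3881073/2201309 = 184335144321839/1212888415469720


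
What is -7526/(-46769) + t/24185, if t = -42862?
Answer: -1822596568/1131108265 ≈ -1.6113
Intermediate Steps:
-7526/(-46769) + t/24185 = -7526/(-46769) - 42862/24185 = -7526*(-1/46769) - 42862*1/24185 = 7526/46769 - 42862/24185 = -1822596568/1131108265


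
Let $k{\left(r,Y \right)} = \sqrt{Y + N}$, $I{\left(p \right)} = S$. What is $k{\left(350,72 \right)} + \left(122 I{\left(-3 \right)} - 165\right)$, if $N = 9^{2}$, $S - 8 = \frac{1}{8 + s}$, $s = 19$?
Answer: $\frac{22019}{27} + 3 \sqrt{17} \approx 827.89$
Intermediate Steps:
$S = \frac{217}{27}$ ($S = 8 + \frac{1}{8 + 19} = 8 + \frac{1}{27} = \frac{217}{27} \approx 8.037$)
$I{\left(p \right)} = \frac{217}{27}$
$N = 81$
$k{\left(r,Y \right)} = \sqrt{81 + Y}$ ($k{\left(r,Y \right)} = \sqrt{Y + 81} = \sqrt{81 + Y}$)
$k{\left(350,72 \right)} + \left(122 I{\left(-3 \right)} - 165\right) = \sqrt{81 + 72} + \left(122 \cdot \frac{217}{27} - 165\right) = \sqrt{153} + \left(\frac{26474}{27} - 165\right) = 3 \sqrt{17} + \frac{22019}{27} = \frac{22019}{27} + 3 \sqrt{17}$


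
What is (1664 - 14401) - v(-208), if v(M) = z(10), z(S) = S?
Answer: -12747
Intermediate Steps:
v(M) = 10
(1664 - 14401) - v(-208) = (1664 - 14401) - 1*10 = -12737 - 10 = -12747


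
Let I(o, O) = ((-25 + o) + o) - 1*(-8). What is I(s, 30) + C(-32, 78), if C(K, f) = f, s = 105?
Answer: 271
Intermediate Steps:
I(o, O) = -17 + 2*o (I(o, O) = (-25 + 2*o) + 8 = -17 + 2*o)
I(s, 30) + C(-32, 78) = (-17 + 2*105) + 78 = (-17 + 210) + 78 = 193 + 78 = 271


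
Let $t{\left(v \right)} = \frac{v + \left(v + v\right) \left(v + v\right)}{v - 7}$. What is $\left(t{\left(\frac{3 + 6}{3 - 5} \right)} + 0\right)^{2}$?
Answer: $\frac{23409}{529} \approx 44.251$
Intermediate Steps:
$t{\left(v \right)} = \frac{v + 4 v^{2}}{-7 + v}$ ($t{\left(v \right)} = \frac{v + 2 v 2 v}{-7 + v} = \frac{v + 4 v^{2}}{-7 + v}$)
$\left(t{\left(\frac{3 + 6}{3 - 5} \right)} + 0\right)^{2} = \left(\frac{\frac{3 + 6}{3 - 5} \left(1 + 4 \frac{3 + 6}{3 - 5}\right)}{-7 + \frac{3 + 6}{3 - 5}} + 0\right)^{2} = \left(\frac{\frac{9}{-2} \left(1 + 4 \frac{9}{-2}\right)}{-7 + \frac{9}{-2}} + 0\right)^{2} = \left(\frac{9 \left(- \frac{1}{2}\right) \left(1 + 4 \cdot 9 \left(- \frac{1}{2}\right)\right)}{-7 + 9 \left(- \frac{1}{2}\right)} + 0\right)^{2} = \left(- \frac{9 \left(1 + 4 \left(- \frac{9}{2}\right)\right)}{2 \left(-7 - \frac{9}{2}\right)} + 0\right)^{2} = \left(- \frac{9 \left(1 - 18\right)}{2 \left(- \frac{23}{2}\right)} + 0\right)^{2} = \left(\left(- \frac{9}{2}\right) \left(- \frac{2}{23}\right) \left(-17\right) + 0\right)^{2} = \left(- \frac{153}{23} + 0\right)^{2} = \left(- \frac{153}{23}\right)^{2} = \frac{23409}{529}$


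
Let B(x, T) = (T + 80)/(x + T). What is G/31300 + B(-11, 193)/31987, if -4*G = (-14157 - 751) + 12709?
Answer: 70527213/4004772400 ≈ 0.017611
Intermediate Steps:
B(x, T) = (80 + T)/(T + x)
G = 2199/4 (G = -((-14157 - 751) + 12709)/4 = -(-14908 + 12709)/4 = -¼*(-2199) = 2199/4 ≈ 549.75)
G/31300 + B(-11, 193)/31987 = (2199/4)/31300 + ((80 + 193)/(193 - 11))/31987 = (2199/4)*(1/31300) + (273/182)*(1/31987) = 2199/125200 + ((1/182)*273)*(1/31987) = 2199/125200 + (3/2)*(1/31987) = 2199/125200 + 3/63974 = 70527213/4004772400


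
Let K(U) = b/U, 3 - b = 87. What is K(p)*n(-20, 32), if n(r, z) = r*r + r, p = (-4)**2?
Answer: -1995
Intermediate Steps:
b = -84 (b = 3 - 1*87 = 3 - 87 = -84)
p = 16
n(r, z) = r + r**2 (n(r, z) = r**2 + r = r + r**2)
K(U) = -84/U
K(p)*n(-20, 32) = (-84/16)*(-20*(1 - 20)) = (-84*1/16)*(-20*(-19)) = -21/4*380 = -1995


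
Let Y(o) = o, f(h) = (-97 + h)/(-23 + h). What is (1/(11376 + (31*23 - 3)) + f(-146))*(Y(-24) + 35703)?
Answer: 104791613493/2042534 ≈ 51305.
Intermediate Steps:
f(h) = (-97 + h)/(-23 + h)
(1/(11376 + (31*23 - 3)) + f(-146))*(Y(-24) + 35703) = (1/(11376 + (31*23 - 3)) + (-97 - 146)/(-23 - 146))*(-24 + 35703) = (1/(11376 + (713 - 3)) - 243/(-169))*35679 = (1/(11376 + 710) - 1/169*(-243))*35679 = (1/12086 + 243/169)*35679 = (2937067/2042534)*35679 = 104791613493/2042534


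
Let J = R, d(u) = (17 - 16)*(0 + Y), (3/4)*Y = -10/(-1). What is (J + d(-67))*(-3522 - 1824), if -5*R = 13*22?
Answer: 1172556/5 ≈ 2.3451e+5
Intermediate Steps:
Y = 40/3 (Y = 4*(-10/(-1))/3 = 4*(-10*(-1))/3 = (4/3)*10 = 40/3 ≈ 13.333)
d(u) = 40/3 (d(u) = (17 - 16)*(0 + 40/3) = 1*(40/3) = 40/3)
R = -286/5 (R = -13*22/5 = -⅕*286 = -286/5 ≈ -57.200)
J = -286/5 ≈ -57.200
(J + d(-67))*(-3522 - 1824) = (-286/5 + 40/3)*(-3522 - 1824) = -658/15*(-5346) = 1172556/5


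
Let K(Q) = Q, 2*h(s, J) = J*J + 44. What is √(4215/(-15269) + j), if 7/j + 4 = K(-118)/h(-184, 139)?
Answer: 3*I*√4937477851385690/148292528 ≈ 1.4215*I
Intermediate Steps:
h(s, J) = 22 + J²/2 (h(s, J) = (J*J + 44)/2 = (J² + 44)/2 = (44 + J²)/2 = 22 + J²/2)
j = -135555/77696 (j = 7/(-4 - 118/(22 + (½)*139²)) = 7/(-4 - 118/(22 + (½)*19321)) = 7/(-4 - 118/(22 + 19321/2)) = 7/(-4 - 118/19365/2) = 7/(-4 - 118*2/19365) = 7/(-4 - 236/19365) = 7/(-77696/19365) = 7*(-19365/77696) = -135555/77696 ≈ -1.7447)
√(4215/(-15269) + j) = √(4215/(-15269) - 135555/77696) = √(4215*(-1/15269) - 135555/77696) = √(-4215/15269 - 135555/77696) = √(-2397277935/1186340224) = 3*I*√4937477851385690/148292528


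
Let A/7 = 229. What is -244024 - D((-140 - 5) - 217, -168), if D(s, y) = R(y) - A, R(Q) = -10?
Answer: -242411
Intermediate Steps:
A = 1603 (A = 7*229 = 1603)
D(s, y) = -1613 (D(s, y) = -10 - 1*1603 = -10 - 1603 = -1613)
-244024 - D((-140 - 5) - 217, -168) = -244024 - 1*(-1613) = -244024 + 1613 = -242411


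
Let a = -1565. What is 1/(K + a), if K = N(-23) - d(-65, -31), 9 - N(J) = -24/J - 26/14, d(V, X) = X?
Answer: -161/245394 ≈ -0.00065609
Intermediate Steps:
N(J) = 76/7 + 24/J (N(J) = 9 - (-24/J - 26/14) = 9 - (-24/J - 26*1/14) = 9 - (-24/J - 13/7) = 9 - (-13/7 - 24/J) = 9 + (13/7 + 24/J) = 76/7 + 24/J)
K = 6571/161 (K = (76/7 + 24/(-23)) - 1*(-31) = (76/7 + 24*(-1/23)) + 31 = (76/7 - 24/23) + 31 = 1580/161 + 31 = 6571/161 ≈ 40.814)
1/(K + a) = 1/(6571/161 - 1565) = 1/(-245394/161) = -161/245394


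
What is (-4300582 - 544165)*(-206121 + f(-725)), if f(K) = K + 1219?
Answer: 996210791369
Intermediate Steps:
f(K) = 1219 + K
(-4300582 - 544165)*(-206121 + f(-725)) = (-4300582 - 544165)*(-206121 + (1219 - 725)) = -4844747*(-206121 + 494) = -4844747*(-205627) = 996210791369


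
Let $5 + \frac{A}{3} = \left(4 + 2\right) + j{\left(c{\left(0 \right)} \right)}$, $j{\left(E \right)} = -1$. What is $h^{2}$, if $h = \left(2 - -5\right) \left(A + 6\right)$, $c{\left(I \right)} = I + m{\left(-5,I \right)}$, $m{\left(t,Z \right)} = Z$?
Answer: $1764$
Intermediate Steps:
$c{\left(I \right)} = 2 I$ ($c{\left(I \right)} = I + I = 2 I$)
$A = 0$ ($A = -15 + 3 \left(\left(4 + 2\right) - 1\right) = -15 + 3 \left(6 - 1\right) = -15 + 3 \cdot 5 = -15 + 15 = 0$)
$h = 42$ ($h = \left(2 - -5\right) \left(0 + 6\right) = \left(2 + 5\right) 6 = 7 \cdot 6 = 42$)
$h^{2} = 42^{2} = 1764$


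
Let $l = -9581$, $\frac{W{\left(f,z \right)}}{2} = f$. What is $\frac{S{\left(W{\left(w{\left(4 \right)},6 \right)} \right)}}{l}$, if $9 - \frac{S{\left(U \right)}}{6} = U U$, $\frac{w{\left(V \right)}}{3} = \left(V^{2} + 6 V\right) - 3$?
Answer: $\frac{295650}{9581} \approx 30.858$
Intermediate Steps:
$w{\left(V \right)} = -9 + 3 V^{2} + 18 V$ ($w{\left(V \right)} = 3 \left(\left(V^{2} + 6 V\right) - 3\right) = 3 \left(-3 + V^{2} + 6 V\right) = -9 + 3 V^{2} + 18 V$)
$W{\left(f,z \right)} = 2 f$
$S{\left(U \right)} = 54 - 6 U^{2}$ ($S{\left(U \right)} = 54 - 6 U U = 54 - 6 U^{2}$)
$\frac{S{\left(W{\left(w{\left(4 \right)},6 \right)} \right)}}{l} = \frac{54 - 6 \left(2 \left(-9 + 3 \cdot 4^{2} + 18 \cdot 4\right)\right)^{2}}{-9581} = \left(54 - 6 \left(2 \left(-9 + 3 \cdot 16 + 72\right)\right)^{2}\right) \left(- \frac{1}{9581}\right) = \left(54 - 6 \left(2 \left(-9 + 48 + 72\right)\right)^{2}\right) \left(- \frac{1}{9581}\right) = \left(54 - 6 \left(2 \cdot 111\right)^{2}\right) \left(- \frac{1}{9581}\right) = \left(54 - 6 \cdot 222^{2}\right) \left(- \frac{1}{9581}\right) = \left(54 - 295704\right) \left(- \frac{1}{9581}\right) = \left(-295650\right) \left(- \frac{1}{9581}\right) = \frac{295650}{9581}$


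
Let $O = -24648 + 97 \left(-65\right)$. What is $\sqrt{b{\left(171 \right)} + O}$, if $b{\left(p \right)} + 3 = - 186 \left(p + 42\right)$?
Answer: $71 i \sqrt{14} \approx 265.66 i$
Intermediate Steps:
$O = -30953$ ($O = -24648 - 6305 = -30953$)
$b{\left(p \right)} = -7815 - 186 p$ ($b{\left(p \right)} = -3 - 186 \left(p + 42\right) = -3 - 186 \left(42 + p\right) = -3 - \left(7812 + 186 p\right) = -7815 - 186 p$)
$\sqrt{b{\left(171 \right)} + O} = \sqrt{\left(-7815 - 31806\right) - 30953} = \sqrt{-39621 - 30953} = \sqrt{-70574} = 71 i \sqrt{14}$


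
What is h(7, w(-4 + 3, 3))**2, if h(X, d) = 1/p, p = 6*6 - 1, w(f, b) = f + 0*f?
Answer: 1/1225 ≈ 0.00081633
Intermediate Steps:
w(f, b) = f (w(f, b) = f + 0 = f)
p = 35 (p = 36 - 1 = 35)
h(X, d) = 1/35
h(7, w(-4 + 3, 3))**2 = (1/35)**2 = 1/1225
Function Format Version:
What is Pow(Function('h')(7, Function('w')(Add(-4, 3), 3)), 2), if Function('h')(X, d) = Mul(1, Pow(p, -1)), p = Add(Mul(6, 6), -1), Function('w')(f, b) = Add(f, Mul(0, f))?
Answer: Rational(1, 1225) ≈ 0.00081633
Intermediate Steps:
Function('w')(f, b) = f (Function('w')(f, b) = Add(f, 0) = f)
p = 35 (p = Add(36, -1) = 35)
Function('h')(X, d) = Rational(1, 35) (Function('h')(X, d) = Mul(1, Pow(35, -1)) = Mul(1, Rational(1, 35)) = Rational(1, 35))
Pow(Function('h')(7, Function('w')(Add(-4, 3), 3)), 2) = Pow(Rational(1, 35), 2) = Rational(1, 1225)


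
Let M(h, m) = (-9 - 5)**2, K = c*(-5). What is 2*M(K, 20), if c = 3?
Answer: 392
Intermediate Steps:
K = -15 (K = 3*(-5) = -15)
M(h, m) = 196 (M(h, m) = (-14)**2 = 196)
2*M(K, 20) = 2*196 = 392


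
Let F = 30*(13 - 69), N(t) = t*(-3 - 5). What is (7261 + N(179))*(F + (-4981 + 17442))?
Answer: 62842449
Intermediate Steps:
N(t) = -8*t (N(t) = t*(-8) = -8*t)
F = -1680 (F = 30*(-56) = -1680)
(7261 + N(179))*(F + (-4981 + 17442)) = (7261 - 8*179)*(-1680 + (-4981 + 17442)) = (7261 - 1432)*(-1680 + 12461) = 5829*10781 = 62842449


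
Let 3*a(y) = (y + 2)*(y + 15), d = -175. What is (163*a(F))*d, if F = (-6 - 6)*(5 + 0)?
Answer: -24816750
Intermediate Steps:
F = -60 (F = -12*5 = -60)
a(y) = (2 + y)*(15 + y)/3 (a(y) = ((y + 2)*(y + 15))/3 = ((2 + y)*(15 + y))/3 = (2 + y)*(15 + y)/3)
(163*a(F))*d = (163*(10 + (1/3)*(-60)**2 + (17/3)*(-60)))*(-175) = (163*(10 + (1/3)*3600 - 340))*(-175) = (163*(10 + 1200 - 340))*(-175) = (163*870)*(-175) = 141810*(-175) = -24816750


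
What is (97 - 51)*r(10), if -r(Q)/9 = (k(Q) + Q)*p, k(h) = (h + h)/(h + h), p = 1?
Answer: -4554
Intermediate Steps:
k(h) = 1 (k(h) = (2*h)/((2*h)) = (2*h)*(1/(2*h)) = 1)
r(Q) = -9 - 9*Q (r(Q) = -9*(1 + Q) = -9 - 9*Q)
(97 - 51)*r(10) = (97 - 51)*(-9 - 9*10) = 46*(-9 - 90) = 46*(-99) = -4554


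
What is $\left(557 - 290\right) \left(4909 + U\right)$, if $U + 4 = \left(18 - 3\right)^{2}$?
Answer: $1369710$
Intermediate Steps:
$U = 221$ ($U = -4 + \left(18 - 3\right)^{2} = -4 + 15^{2} = -4 + 225 = 221$)
$\left(557 - 290\right) \left(4909 + U\right) = \left(557 - 290\right) \left(4909 + 221\right) = 267 \cdot 5130 = 1369710$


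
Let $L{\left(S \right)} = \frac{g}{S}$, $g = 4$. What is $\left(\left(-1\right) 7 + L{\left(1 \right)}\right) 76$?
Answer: $-228$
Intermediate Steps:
$L{\left(S \right)} = \frac{4}{S}$
$\left(\left(-1\right) 7 + L{\left(1 \right)}\right) 76 = \left(\left(-1\right) 7 + \frac{4}{1}\right) 76 = \left(-7 + 4 \cdot 1\right) 76 = \left(-7 + 4\right) 76 = \left(-3\right) 76 = -228$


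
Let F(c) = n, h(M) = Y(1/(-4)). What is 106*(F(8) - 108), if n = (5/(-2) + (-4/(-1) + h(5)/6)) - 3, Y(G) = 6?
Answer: -11501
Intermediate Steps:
h(M) = 6
n = -½ (n = (5/(-2) + (-4/(-1) + 6/6)) - 3 = (5*(-½) + (-4*(-1) + 6*(⅙))) - 3 = (-5/2 + (4 + 1)) - 3 = (-5/2 + 5) - 3 = 5/2 - 3 = -½ ≈ -0.50000)
F(c) = -½
106*(F(8) - 108) = 106*(-½ - 108) = 106*(-217/2) = -11501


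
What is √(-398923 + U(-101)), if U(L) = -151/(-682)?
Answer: I*√185548558470/682 ≈ 631.6*I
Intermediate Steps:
U(L) = 151/682 (U(L) = -151*(-1/682) = 151/682)
√(-398923 + U(-101)) = √(-398923 + 151/682) = √(-272065335/682) = I*√185548558470/682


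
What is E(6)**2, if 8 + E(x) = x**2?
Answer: 784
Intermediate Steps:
E(x) = -8 + x**2
E(6)**2 = (-8 + 6**2)**2 = (-8 + 36)**2 = 28**2 = 784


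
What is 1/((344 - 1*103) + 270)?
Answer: 1/511 ≈ 0.0019569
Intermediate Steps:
1/((344 - 1*103) + 270) = 1/((344 - 103) + 270) = 1/(241 + 270) = 1/511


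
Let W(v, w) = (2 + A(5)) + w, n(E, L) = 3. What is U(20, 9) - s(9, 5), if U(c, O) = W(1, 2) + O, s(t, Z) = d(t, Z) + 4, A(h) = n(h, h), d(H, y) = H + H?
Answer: -6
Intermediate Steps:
d(H, y) = 2*H
A(h) = 3
W(v, w) = 5 + w (W(v, w) = (2 + 3) + w = 5 + w)
s(t, Z) = 4 + 2*t (s(t, Z) = 2*t + 4 = 4 + 2*t)
U(c, O) = 7 + O (U(c, O) = (5 + 2) + O = 7 + O)
U(20, 9) - s(9, 5) = (7 + 9) - (4 + 2*9) = 16 - (4 + 18) = 16 - 1*22 = 16 - 22 = -6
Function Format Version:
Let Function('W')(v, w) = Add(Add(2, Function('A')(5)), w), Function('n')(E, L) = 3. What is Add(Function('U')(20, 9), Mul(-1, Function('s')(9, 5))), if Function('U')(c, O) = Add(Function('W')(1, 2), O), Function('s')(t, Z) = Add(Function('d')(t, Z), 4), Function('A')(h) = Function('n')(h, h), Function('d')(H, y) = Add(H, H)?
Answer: -6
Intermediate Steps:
Function('d')(H, y) = Mul(2, H)
Function('A')(h) = 3
Function('W')(v, w) = Add(5, w) (Function('W')(v, w) = Add(Add(2, 3), w) = Add(5, w))
Function('s')(t, Z) = Add(4, Mul(2, t)) (Function('s')(t, Z) = Add(Mul(2, t), 4) = Add(4, Mul(2, t)))
Function('U')(c, O) = Add(7, O) (Function('U')(c, O) = Add(Add(5, 2), O) = Add(7, O))
Add(Function('U')(20, 9), Mul(-1, Function('s')(9, 5))) = Add(Add(7, 9), Mul(-1, Add(4, Mul(2, 9)))) = Add(16, Mul(-1, Add(4, 18))) = Add(16, Mul(-1, 22)) = Add(16, -22) = -6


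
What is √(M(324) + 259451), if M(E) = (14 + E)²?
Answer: √373695 ≈ 611.31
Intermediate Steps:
√(M(324) + 259451) = √((14 + 324)² + 259451) = √(338² + 259451) = √(114244 + 259451) = √373695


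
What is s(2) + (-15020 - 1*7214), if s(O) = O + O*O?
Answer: -22228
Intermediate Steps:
s(O) = O + O**2
s(2) + (-15020 - 1*7214) = 2*(1 + 2) + (-15020 - 1*7214) = 2*3 + (-15020 - 7214) = 6 - 22234 = -22228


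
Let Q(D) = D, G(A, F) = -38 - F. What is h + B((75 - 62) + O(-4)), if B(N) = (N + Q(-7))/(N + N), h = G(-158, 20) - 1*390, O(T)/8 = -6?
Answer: -2237/5 ≈ -447.40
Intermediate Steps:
O(T) = -48 (O(T) = 8*(-6) = -48)
h = -448 (h = (-38 - 1*20) - 1*390 = (-38 - 20) - 390 = -58 - 390 = -448)
B(N) = (-7 + N)/(2*N) (B(N) = (N - 7)/(N + N) = (-7 + N)/((2*N)) = (-7 + N)*(1/(2*N)) = (-7 + N)/(2*N))
h + B((75 - 62) + O(-4)) = -448 + (-7 + ((75 - 62) - 48))/(2*((75 - 62) - 48)) = -448 + (-7 + (13 - 48))/(2*(13 - 48)) = -448 + (½)*(-7 - 35)/(-35) = -448 + (½)*(-1/35)*(-42) = -448 + ⅗ = -2237/5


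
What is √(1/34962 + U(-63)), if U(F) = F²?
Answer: √4851473226198/34962 ≈ 63.000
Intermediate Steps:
√(1/34962 + U(-63)) = √(1/34962 + (-63)²) = √(1/34962 + 3969) = √(138764179/34962) = √4851473226198/34962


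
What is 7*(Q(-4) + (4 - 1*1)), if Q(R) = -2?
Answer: 7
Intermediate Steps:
7*(Q(-4) + (4 - 1*1)) = 7*(-2 + (4 - 1*1)) = 7*(-2 + (4 - 1)) = 7*(-2 + 3) = 7*1 = 7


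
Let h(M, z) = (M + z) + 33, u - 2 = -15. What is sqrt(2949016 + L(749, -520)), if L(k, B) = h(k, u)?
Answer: sqrt(2949785) ≈ 1717.5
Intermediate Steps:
u = -13 (u = 2 - 15 = -13)
h(M, z) = 33 + M + z
L(k, B) = 20 + k (L(k, B) = 33 + k - 13 = 20 + k)
sqrt(2949016 + L(749, -520)) = sqrt(2949016 + (20 + 749)) = sqrt(2949016 + 769) = sqrt(2949785)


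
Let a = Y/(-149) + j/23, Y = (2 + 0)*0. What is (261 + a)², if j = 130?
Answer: 37613689/529 ≈ 71103.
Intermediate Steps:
Y = 0 (Y = 2*0 = 0)
a = 130/23 (a = 0/(-149) + 130/23 = 0*(-1/149) + 130*(1/23) = 0 + 130/23 = 130/23 ≈ 5.6522)
(261 + a)² = (261 + 130/23)² = (6133/23)² = 37613689/529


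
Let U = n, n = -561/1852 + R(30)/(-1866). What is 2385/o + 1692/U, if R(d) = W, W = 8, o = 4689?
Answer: -1523072579747/276557741 ≈ -5507.3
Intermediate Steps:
R(d) = 8
n = -530821/1727916 (n = -561/1852 + 8/(-1866) = -561*1/1852 + 8*(-1/1866) = -561/1852 - 4/933 = -530821/1727916 ≈ -0.30720)
U = -530821/1727916 ≈ -0.30720
2385/o + 1692/U = 2385/4689 + 1692/(-530821/1727916) = 2385*(1/4689) + 1692*(-1727916/530821) = 265/521 - 2923633872/530821 = -1523072579747/276557741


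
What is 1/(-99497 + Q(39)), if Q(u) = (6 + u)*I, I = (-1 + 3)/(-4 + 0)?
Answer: -2/199039 ≈ -1.0048e-5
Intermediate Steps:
I = -½ (I = 2/(-4) = 2*(-¼) = -½ ≈ -0.50000)
Q(u) = -3 - u/2 (Q(u) = (6 + u)*(-½) = -3 - u/2)
1/(-99497 + Q(39)) = 1/(-99497 + (-3 - ½*39)) = 1/(-99497 + (-3 - 39/2)) = 1/(-99497 - 45/2) = 1/(-199039/2) = -2/199039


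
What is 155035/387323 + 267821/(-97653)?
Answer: -88593600328/37823252919 ≈ -2.3423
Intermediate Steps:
155035/387323 + 267821/(-97653) = 155035*(1/387323) + 267821*(-1/97653) = 155035/387323 - 267821/97653 = -88593600328/37823252919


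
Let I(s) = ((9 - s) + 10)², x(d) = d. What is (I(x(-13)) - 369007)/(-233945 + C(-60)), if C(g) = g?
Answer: 367983/234005 ≈ 1.5725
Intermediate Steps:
I(s) = (19 - s)²
(I(x(-13)) - 369007)/(-233945 + C(-60)) = ((-19 - 13)² - 369007)/(-233945 - 60) = ((-32)² - 369007)/(-234005) = (1024 - 369007)*(-1/234005) = -367983*(-1/234005) = 367983/234005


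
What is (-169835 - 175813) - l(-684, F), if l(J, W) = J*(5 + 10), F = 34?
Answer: -335388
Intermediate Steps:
l(J, W) = 15*J (l(J, W) = J*15 = 15*J)
(-169835 - 175813) - l(-684, F) = (-169835 - 175813) - 15*(-684) = -345648 - 1*(-10260) = -345648 + 10260 = -335388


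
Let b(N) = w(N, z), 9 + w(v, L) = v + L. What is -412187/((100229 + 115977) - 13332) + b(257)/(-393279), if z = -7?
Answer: -481167311/236753958 ≈ -2.0324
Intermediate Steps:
w(v, L) = -9 + L + v (w(v, L) = -9 + (v + L) = -9 + (L + v) = -9 + L + v)
b(N) = -16 + N (b(N) = -9 - 7 + N = -16 + N)
-412187/((100229 + 115977) - 13332) + b(257)/(-393279) = -412187/((100229 + 115977) - 13332) + (-16 + 257)/(-393279) = -412187/(216206 - 13332) + 241*(-1/393279) = -412187/202874 - 241/393279 = -481167311/236753958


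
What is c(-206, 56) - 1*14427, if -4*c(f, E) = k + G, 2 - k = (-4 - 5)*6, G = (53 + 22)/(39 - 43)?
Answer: -230981/16 ≈ -14436.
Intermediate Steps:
G = -75/4 (G = 75/(-4) = 75*(-¼) = -75/4 ≈ -18.750)
k = 56 (k = 2 - (-4 - 5)*6 = 2 - (-9)*6 = 2 - 1*(-54) = 2 + 54 = 56)
c(f, E) = -149/16 (c(f, E) = -(56 - 75/4)/4 = -¼*149/4 = -149/16)
c(-206, 56) - 1*14427 = -149/16 - 1*14427 = -149/16 - 14427 = -230981/16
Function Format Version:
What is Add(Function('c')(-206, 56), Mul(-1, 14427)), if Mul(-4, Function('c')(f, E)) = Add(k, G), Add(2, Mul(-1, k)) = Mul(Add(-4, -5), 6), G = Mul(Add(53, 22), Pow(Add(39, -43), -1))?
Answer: Rational(-230981, 16) ≈ -14436.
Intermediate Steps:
G = Rational(-75, 4) (G = Mul(75, Pow(-4, -1)) = Mul(75, Rational(-1, 4)) = Rational(-75, 4) ≈ -18.750)
k = 56 (k = Add(2, Mul(-1, Mul(Add(-4, -5), 6))) = Add(2, Mul(-1, Mul(-9, 6))) = Add(2, Mul(-1, -54)) = Add(2, 54) = 56)
Function('c')(f, E) = Rational(-149, 16) (Function('c')(f, E) = Mul(Rational(-1, 4), Add(56, Rational(-75, 4))) = Mul(Rational(-1, 4), Rational(149, 4)) = Rational(-149, 16))
Add(Function('c')(-206, 56), Mul(-1, 14427)) = Add(Rational(-149, 16), Mul(-1, 14427)) = Add(Rational(-149, 16), -14427) = Rational(-230981, 16)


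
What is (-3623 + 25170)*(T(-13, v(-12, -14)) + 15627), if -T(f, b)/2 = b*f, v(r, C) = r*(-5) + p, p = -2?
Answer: 369207845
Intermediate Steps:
v(r, C) = -2 - 5*r (v(r, C) = r*(-5) - 2 = -5*r - 2 = -2 - 5*r)
T(f, b) = -2*b*f
(-3623 + 25170)*(T(-13, v(-12, -14)) + 15627) = (-3623 + 25170)*(-2*(-2 - 5*(-12))*(-13) + 15627) = 21547*(-2*(-2 + 60)*(-13) + 15627) = 21547*(-2*58*(-13) + 15627) = 21547*(1508 + 15627) = 21547*17135 = 369207845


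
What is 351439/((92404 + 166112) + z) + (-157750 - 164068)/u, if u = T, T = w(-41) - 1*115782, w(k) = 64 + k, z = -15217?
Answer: 16997174969/4023435563 ≈ 4.2245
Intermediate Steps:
T = -115759 (T = (64 - 41) - 1*115782 = 23 - 115782 = -115759)
u = -115759
351439/((92404 + 166112) + z) + (-157750 - 164068)/u = 351439/((92404 + 166112) - 15217) + (-157750 - 164068)/(-115759) = 351439/(258516 - 15217) - 321818*(-1/115759) = 351439/243299 + 45974/16537 = 16997174969/4023435563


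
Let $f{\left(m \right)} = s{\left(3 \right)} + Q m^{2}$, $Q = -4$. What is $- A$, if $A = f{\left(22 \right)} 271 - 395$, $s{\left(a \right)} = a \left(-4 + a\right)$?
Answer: $525864$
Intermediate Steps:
$f{\left(m \right)} = -3 - 4 m^{2}$ ($f{\left(m \right)} = 3 \left(-4 + 3\right) - 4 m^{2} = 3 \left(-1\right) - 4 m^{2} = -3 - 4 m^{2}$)
$A = -525864$ ($A = \left(-3 - 4 \cdot 22^{2}\right) 271 - 395 = \left(-3 - 1936\right) 271 - 395 = \left(-1939\right) 271 - 395 = -525469 - 395 = -525864$)
$- A = \left(-1\right) \left(-525864\right) = 525864$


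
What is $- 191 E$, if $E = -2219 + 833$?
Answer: $264726$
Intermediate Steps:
$E = -1386$
$- 191 E = \left(-191\right) \left(-1386\right) = 264726$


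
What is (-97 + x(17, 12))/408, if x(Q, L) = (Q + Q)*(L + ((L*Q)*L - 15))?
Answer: 83033/408 ≈ 203.51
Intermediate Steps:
x(Q, L) = 2*Q*(-15 + L + Q*L²) (x(Q, L) = (2*Q)*(L + (Q*L² - 15)) = (2*Q)*(L + (-15 + Q*L²)) = (2*Q)*(-15 + L + Q*L²) = 2*Q*(-15 + L + Q*L²))
(-97 + x(17, 12))/408 = (-97 + 2*17*(-15 + 12 + 17*12²))/408 = (-97 + 2*17*(-15 + 12 + 17*144))*(1/408) = (-97 + 2*17*(-15 + 12 + 2448))*(1/408) = (-97 + 2*17*2445)*(1/408) = (-97 + 83130)*(1/408) = 83033*(1/408) = 83033/408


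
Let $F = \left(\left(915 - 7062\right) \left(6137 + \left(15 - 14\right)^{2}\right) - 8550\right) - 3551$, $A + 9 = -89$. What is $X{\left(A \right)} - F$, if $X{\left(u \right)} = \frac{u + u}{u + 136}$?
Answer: $\frac{717105255}{19} \approx 3.7742 \cdot 10^{7}$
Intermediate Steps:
$A = -98$ ($A = -9 - 89 = -98$)
$X{\left(u \right)} = \frac{2 u}{136 + u}$
$F = -37742387$ ($F = \left(- 6147 \left(6137 + 1^{2}\right) - 8550\right) - 3551 = \left(- 6147 \left(6137 + 1\right) - 8550\right) - 3551 = \left(\left(-6147\right) 6138 - 8550\right) - 3551 = \left(-37730286 - 8550\right) - 3551 = -37738836 - 3551 = -37742387$)
$X{\left(A \right)} - F = 2 \left(-98\right) \frac{1}{136 - 98} - -37742387 = 2 \left(-98\right) \frac{1}{38} + 37742387 = - \frac{98}{19} + 37742387 = \frac{717105255}{19}$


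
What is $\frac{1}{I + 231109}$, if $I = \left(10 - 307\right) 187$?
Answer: $\frac{1}{175570} \approx 5.6957 \cdot 10^{-6}$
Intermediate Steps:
$I = -55539$ ($I = \left(-297\right) 187 = -55539$)
$\frac{1}{I + 231109} = \frac{1}{-55539 + 231109} = \frac{1}{175570}$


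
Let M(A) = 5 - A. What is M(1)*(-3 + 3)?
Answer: 0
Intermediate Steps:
M(1)*(-3 + 3) = (5 - 1*1)*(-3 + 3) = (5 - 1)*0 = 4*0 = 0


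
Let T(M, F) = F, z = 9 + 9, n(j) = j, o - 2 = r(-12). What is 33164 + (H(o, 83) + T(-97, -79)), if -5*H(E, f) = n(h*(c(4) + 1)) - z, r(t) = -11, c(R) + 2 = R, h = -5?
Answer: 165458/5 ≈ 33092.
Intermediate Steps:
c(R) = -2 + R
o = -9 (o = 2 - 11 = -9)
z = 18
H(E, f) = 33/5 (H(E, f) = -(-5*((-2 + 4) + 1) - 1*18)/5 = -(-5*(2 + 1) - 18)/5 = -(-5*3 - 18)/5 = -(-15 - 18)/5 = -⅕*(-33) = 33/5)
33164 + (H(o, 83) + T(-97, -79)) = 33164 + (33/5 - 79) = 33164 - 362/5 = 165458/5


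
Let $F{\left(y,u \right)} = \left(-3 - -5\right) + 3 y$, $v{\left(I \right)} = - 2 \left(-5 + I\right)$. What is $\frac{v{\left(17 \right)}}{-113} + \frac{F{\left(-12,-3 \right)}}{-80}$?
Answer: $\frac{2881}{4520} \approx 0.63739$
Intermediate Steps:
$v{\left(I \right)} = 10 - 2 I$
$F{\left(y,u \right)} = 2 + 3 y$ ($F{\left(y,u \right)} = \left(-3 + 5\right) + 3 y = 2 + 3 y$)
$\frac{v{\left(17 \right)}}{-113} + \frac{F{\left(-12,-3 \right)}}{-80} = \frac{10 - 34}{-113} + \frac{2 + 3 \left(-12\right)}{-80} = \left(10 - 34\right) \left(- \frac{1}{113}\right) + \left(2 - 36\right) \left(- \frac{1}{80}\right) = \left(-24\right) \left(- \frac{1}{113}\right) - - \frac{17}{40} = \frac{24}{113} + \frac{17}{40} = \frac{2881}{4520}$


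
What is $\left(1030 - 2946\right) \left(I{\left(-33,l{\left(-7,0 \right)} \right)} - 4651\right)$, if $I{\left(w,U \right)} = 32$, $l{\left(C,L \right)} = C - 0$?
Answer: $8850004$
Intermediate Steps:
$l{\left(C,L \right)} = C$ ($l{\left(C,L \right)} = C + 0 = C$)
$\left(1030 - 2946\right) \left(I{\left(-33,l{\left(-7,0 \right)} \right)} - 4651\right) = \left(1030 - 2946\right) \left(32 - 4651\right) = \left(-1916\right) \left(-4619\right) = 8850004$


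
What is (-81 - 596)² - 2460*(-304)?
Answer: 1206169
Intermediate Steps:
(-81 - 596)² - 2460*(-304) = (-677)² + 747840 = 458329 + 747840 = 1206169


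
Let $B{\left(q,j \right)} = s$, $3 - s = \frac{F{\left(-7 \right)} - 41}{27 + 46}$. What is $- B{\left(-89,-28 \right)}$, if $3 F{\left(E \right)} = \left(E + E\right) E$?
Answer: $- \frac{682}{219} \approx -3.1142$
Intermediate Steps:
$F{\left(E \right)} = \frac{2 E^{2}}{3}$ ($F{\left(E \right)} = \frac{\left(E + E\right) E}{3} = \frac{2 E E}{3} = \frac{2 E^{2}}{3}$)
$s = \frac{682}{219}$ ($s = 3 - \frac{\frac{2 \left(-7\right)^{2}}{3} - 41}{27 + 46} = 3 - \frac{\frac{2}{3} \cdot 49 - 41}{73} = 3 - \left(\frac{98}{3} - 41\right) \frac{1}{73} = 3 - \left(- \frac{25}{3}\right) \frac{1}{73} = 3 - - \frac{25}{219} = 3 + \frac{25}{219} = \frac{682}{219} \approx 3.1142$)
$B{\left(q,j \right)} = \frac{682}{219}$
$- B{\left(-89,-28 \right)} = \left(-1\right) \frac{682}{219} = - \frac{682}{219}$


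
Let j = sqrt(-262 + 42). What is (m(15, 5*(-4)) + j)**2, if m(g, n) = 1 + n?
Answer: 141 - 76*I*sqrt(55) ≈ 141.0 - 563.63*I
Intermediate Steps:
j = 2*I*sqrt(55) (j = sqrt(-220) = 2*I*sqrt(55) ≈ 14.832*I)
(m(15, 5*(-4)) + j)**2 = ((1 + 5*(-4)) + 2*I*sqrt(55))**2 = ((1 - 20) + 2*I*sqrt(55))**2 = (-19 + 2*I*sqrt(55))**2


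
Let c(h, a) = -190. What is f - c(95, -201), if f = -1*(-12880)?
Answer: 13070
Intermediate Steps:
f = 12880
f - c(95, -201) = 12880 - 1*(-190) = 12880 + 190 = 13070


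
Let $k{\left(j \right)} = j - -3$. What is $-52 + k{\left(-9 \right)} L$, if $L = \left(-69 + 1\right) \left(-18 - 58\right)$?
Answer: $-31060$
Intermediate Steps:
$k{\left(j \right)} = 3 + j$ ($k{\left(j \right)} = j + 3 = 3 + j$)
$L = 5168$ ($L = \left(-68\right) \left(-76\right) = 5168$)
$-52 + k{\left(-9 \right)} L = -52 + \left(3 - 9\right) 5168 = -52 - 31008 = -31060$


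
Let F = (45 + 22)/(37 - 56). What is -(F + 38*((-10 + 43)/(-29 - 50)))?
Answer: 29119/1501 ≈ 19.400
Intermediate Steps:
F = -67/19 (F = 67/(-19) = 67*(-1/19) = -67/19 ≈ -3.5263)
-(F + 38*((-10 + 43)/(-29 - 50))) = -(-67/19 + 38*((-10 + 43)/(-29 - 50))) = -(-67/19 + 38*(33/(-79))) = -(-67/19 + 38*(33*(-1/79))) = -(-67/19 + 38*(-33/79)) = -(-67/19 - 1254/79) = -1*(-29119/1501) = 29119/1501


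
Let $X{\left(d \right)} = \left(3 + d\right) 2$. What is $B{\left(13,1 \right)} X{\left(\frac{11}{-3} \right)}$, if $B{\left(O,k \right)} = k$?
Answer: $- \frac{4}{3} \approx -1.3333$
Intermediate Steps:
$X{\left(d \right)} = 6 + 2 d$
$B{\left(13,1 \right)} X{\left(\frac{11}{-3} \right)} = 1 \left(6 + 2 \frac{11}{-3}\right) = 1 \left(6 + 2 \cdot 11 \left(- \frac{1}{3}\right)\right) = 1 \left(6 + 2 \left(- \frac{11}{3}\right)\right) = 1 \left(6 - \frac{22}{3}\right) = 1 \left(- \frac{4}{3}\right) = - \frac{4}{3}$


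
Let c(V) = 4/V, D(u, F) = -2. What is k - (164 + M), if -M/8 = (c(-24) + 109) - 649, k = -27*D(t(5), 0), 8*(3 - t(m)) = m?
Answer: -13294/3 ≈ -4431.3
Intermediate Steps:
t(m) = 3 - m/8
k = 54 (k = -27*(-2) = 54)
M = 12964/3 (M = -8*((4/(-24) + 109) - 649) = -8*((4*(-1/24) + 109) - 649) = -8*((-1/6 + 109) - 649) = -8*(653/6 - 649) = -8*(-3241/6) = 12964/3 ≈ 4321.3)
k - (164 + M) = 54 - (164 + 12964/3) = 54 - 1*13456/3 = 54 - 13456/3 = -13294/3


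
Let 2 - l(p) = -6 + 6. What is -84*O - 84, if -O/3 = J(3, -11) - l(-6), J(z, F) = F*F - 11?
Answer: 27132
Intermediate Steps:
J(z, F) = -11 + F**2 (J(z, F) = F**2 - 11 = -11 + F**2)
l(p) = 2 (l(p) = 2 - (-6 + 6) = 2 - 1*0 = 2 + 0 = 2)
O = -324 (O = -3*((-11 + (-11)**2) - 1*2) = -3*((-11 + 121) - 2) = -3*(110 - 2) = -3*108 = -324)
-84*O - 84 = -84*(-324) - 84 = 27216 - 84 = 27132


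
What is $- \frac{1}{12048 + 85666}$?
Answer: $- \frac{1}{97714} \approx -1.0234 \cdot 10^{-5}$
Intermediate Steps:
$- \frac{1}{12048 + 85666} = - \frac{1}{97714}$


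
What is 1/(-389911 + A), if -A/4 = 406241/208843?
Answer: -208843/81431807937 ≈ -2.5646e-6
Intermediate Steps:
A = -1624964/208843 ≈ -7.7808
1/(-389911 + A) = 1/(-389911 - 1624964/208843) = 1/(-81431807937/208843) = -208843/81431807937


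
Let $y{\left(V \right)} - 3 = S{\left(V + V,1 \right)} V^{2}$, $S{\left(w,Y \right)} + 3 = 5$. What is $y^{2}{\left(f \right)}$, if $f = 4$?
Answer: $1225$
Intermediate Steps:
$S{\left(w,Y \right)} = 2$ ($S{\left(w,Y \right)} = -3 + 5 = 2$)
$y{\left(V \right)} = 3 + 2 V^{2}$
$y^{2}{\left(f \right)} = \left(3 + 2 \cdot 4^{2}\right)^{2} = \left(3 + 2 \cdot 16\right)^{2} = \left(3 + 32\right)^{2} = 35^{2} = 1225$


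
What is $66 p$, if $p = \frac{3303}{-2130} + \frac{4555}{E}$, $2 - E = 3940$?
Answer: $- \frac{11354682}{63545} \approx -178.69$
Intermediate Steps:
$E = -3938$ ($E = 2 - 3940 = -3938$)
$p = - \frac{1892447}{698995}$ ($p = \frac{3303}{-2130} + \frac{4555}{-3938} = 3303 \left(- \frac{1}{2130}\right) + 4555 \left(- \frac{1}{3938}\right) = - \frac{1101}{710} - \frac{4555}{3938} = - \frac{1892447}{698995} \approx -2.7074$)
$66 p = 66 \left(- \frac{1892447}{698995}\right) = - \frac{11354682}{63545}$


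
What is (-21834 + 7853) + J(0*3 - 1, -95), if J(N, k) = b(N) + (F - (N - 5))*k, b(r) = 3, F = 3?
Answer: -14833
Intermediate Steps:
J(N, k) = 3 + k*(8 - N) (J(N, k) = 3 + (3 - (N - 5))*k = 3 + (3 - (-5 + N))*k = 3 + (3 + (5 - N))*k = 3 + (8 - N)*k = 3 + k*(8 - N))
(-21834 + 7853) + J(0*3 - 1, -95) = (-21834 + 7853) + (3 + 8*(-95) - 1*(0*3 - 1)*(-95)) = -13981 + (3 - 760 - 1*(0 - 1)*(-95)) = -13981 + (3 - 760 - 1*(-1)*(-95)) = -13981 + (3 - 760 - 95) = -13981 - 852 = -14833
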